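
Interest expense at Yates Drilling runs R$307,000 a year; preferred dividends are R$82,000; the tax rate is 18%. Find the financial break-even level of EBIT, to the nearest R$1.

Preferred dividends are paid after tax, so their pre-tax equivalent is R$82,000 ÷ (1 − 0.18) = R$100,000.00.
Financial break-even EBIT = interest + D_p ÷ (1 − t) = R$307,000 + R$100,000.00 = R$407,000.00.

R$407,000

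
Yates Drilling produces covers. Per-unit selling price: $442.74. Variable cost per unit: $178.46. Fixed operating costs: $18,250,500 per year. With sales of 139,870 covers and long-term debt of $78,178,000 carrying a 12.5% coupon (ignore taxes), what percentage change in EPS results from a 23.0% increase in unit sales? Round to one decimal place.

+95.1%

Contribution at this volume is 139,870 × $264.28 = $36,964,843.60.
Subtracting fixed costs: EBIT = $36,964,843.60 − $18,250,500 = $18,714,343.60.
After interest of $9,772,250.00, pre-tax earnings = $8,942,093.60.
Degree of combined leverage = contribution ÷ (EBIT − I) = $36,964,843.60 ÷ $8,942,093.60 = 4.1338.
EPS therefore changes by 4.1338 × (+23.0%) = +95.1%.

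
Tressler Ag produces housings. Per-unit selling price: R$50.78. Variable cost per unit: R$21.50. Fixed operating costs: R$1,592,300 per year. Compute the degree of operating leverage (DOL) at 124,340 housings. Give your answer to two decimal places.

Total contribution margin = 124,340 × R$29.28 = R$3,640,675.20.
EBIT = R$3,640,675.20 − R$1,592,300 = R$2,048,375.20.
So DOL = total CM / EBIT = R$3,640,675.20 / R$2,048,375.20 = 1.7773.

1.78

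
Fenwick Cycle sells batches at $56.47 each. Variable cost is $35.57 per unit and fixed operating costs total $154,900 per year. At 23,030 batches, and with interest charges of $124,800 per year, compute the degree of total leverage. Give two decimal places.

2.39

At 23,030 units, contribution = 23,030 × $20.90 = $481,327.00.
Subtracting fixed costs: EBIT = $481,327.00 − $154,900 = $326,427.00. Interest = $124,800.00.
DOL = $481,327.00 ÷ $326,427.00 = 1.4745; DFL = $326,427.00 ÷ $201,627.00 = 1.6190.
Combined leverage = 1.4745 × 1.6190 = 2.3872.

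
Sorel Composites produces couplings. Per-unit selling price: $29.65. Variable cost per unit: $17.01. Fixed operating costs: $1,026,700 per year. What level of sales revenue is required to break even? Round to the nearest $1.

$2,408,359

CM per unit = $29.65 − $17.01 = $12.64; CM ratio = $12.64 / $29.65 = 0.4263.
Break-even revenue = fixed costs × price ÷ CM = $1,026,700 × $29.65 ÷ $12.64 = $2,408,359.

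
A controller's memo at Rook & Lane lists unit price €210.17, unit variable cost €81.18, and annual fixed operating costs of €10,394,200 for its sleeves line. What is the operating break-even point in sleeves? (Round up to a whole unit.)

Each unit contributes €210.17 − €81.18 = €128.99.
Break-even Q = €10,394,200 / €128.99 = 80,581.44 → 80,582 sleeves.

80,582 sleeves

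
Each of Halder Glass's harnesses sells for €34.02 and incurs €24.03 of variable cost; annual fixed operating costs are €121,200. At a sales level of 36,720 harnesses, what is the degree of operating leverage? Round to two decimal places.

1.49

At 36,720 units, contribution = 36,720 × €9.99 = €366,832.80.
Operating income = contribution − fixed costs = €366,832.80 − €121,200 = €245,632.80.
So DOL = total CM / EBIT = €366,832.80 / €245,632.80 = 1.4934.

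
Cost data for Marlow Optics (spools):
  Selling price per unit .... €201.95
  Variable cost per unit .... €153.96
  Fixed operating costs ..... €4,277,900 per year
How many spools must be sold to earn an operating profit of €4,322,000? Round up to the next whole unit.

Contribution margin per unit = €201.95 − €153.96 = €47.99.
Units = (FC + target) / CM = (€4,277,900 + €4,322,000) / €47.99 = 179,201.92, so 179,202 spools.

179,202 spools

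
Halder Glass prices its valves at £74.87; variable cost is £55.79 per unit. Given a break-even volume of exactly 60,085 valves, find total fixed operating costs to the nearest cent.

£1,146,421.80

Contribution margin per unit = £74.87 − £55.79 = £19.08.
Since BE = FC / CM, FC = 60,085 × £19.08 = £1,146,421.80.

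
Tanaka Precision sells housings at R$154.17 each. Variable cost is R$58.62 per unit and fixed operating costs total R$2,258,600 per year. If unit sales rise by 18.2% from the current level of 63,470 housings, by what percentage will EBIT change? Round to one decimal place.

Contribution at this volume is 63,470 × R$95.55 = R$6,064,558.50.
Operating income = contribution − fixed costs = R$6,064,558.50 − R$2,258,600 = R$3,805,958.50.
Degree of operating leverage = R$6,064,558.50 / R$3,805,958.50 = 1.5934.
So EBIT moves 1.5934 × (+18.2%) = +29.0%.

+29.0%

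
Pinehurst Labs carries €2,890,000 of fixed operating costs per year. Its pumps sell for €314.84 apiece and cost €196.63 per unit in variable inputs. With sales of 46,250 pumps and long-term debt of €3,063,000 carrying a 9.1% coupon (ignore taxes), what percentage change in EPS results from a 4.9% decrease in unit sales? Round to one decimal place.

At 46,250 units, contribution = 46,250 × €118.21 = €5,467,212.50.
Subtracting fixed costs: EBIT = €5,467,212.50 − €2,890,000 = €2,577,212.50.
Interest = €278,733.00, so EBIT − I = €2,298,479.50.
DCL = total CM / (EBIT − I) = €5,467,212.50 / €2,298,479.50 = 2.3786.
%ΔEPS = DCL × %ΔSales = 2.3786 × -4.9% = -11.7%.

-11.7%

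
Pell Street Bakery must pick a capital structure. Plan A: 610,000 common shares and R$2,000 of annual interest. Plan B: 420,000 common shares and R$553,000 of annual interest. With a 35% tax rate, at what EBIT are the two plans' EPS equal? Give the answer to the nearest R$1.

Set EPS_A = EPS_B: (EBIT − R$2,000)(1 − 0.35) ÷ 610,000 = (EBIT − R$553,000)(1 − 0.35) ÷ 420,000.
The (1 − t) factor cancels: (EBIT − 2,000) × 420,000 = (EBIT − 553,000) × 610,000.
Solving, EBIT = (553,000·610,000 − 2,000·420,000) / (610,000 − 420,000) = 336,490,000,000 / 190,000 = 1,771,000.00.

R$1,771,000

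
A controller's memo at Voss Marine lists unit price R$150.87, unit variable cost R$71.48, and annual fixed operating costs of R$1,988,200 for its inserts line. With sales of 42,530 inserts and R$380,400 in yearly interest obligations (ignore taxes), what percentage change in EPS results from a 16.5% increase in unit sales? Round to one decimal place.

+55.3%

At 42,530 units, contribution = 42,530 × R$79.39 = R$3,376,456.70.
Subtracting fixed costs: EBIT = R$3,376,456.70 − R$1,988,200 = R$1,388,256.70.
Interest = R$380,400.00, so EBIT − I = R$1,007,856.70.
DCL = total CM / (EBIT − I) = R$3,376,456.70 / R$1,007,856.70 = 3.3501.
%ΔEPS = DCL × %ΔSales = 3.3501 × +16.5% = +55.3%.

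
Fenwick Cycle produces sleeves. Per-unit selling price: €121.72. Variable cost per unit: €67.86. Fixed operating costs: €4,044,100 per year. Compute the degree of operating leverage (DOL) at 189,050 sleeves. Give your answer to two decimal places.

1.66

Contribution at this volume is 189,050 × €53.86 = €10,182,233.00.
Operating income = contribution − fixed costs = €10,182,233.00 − €4,044,100 = €6,138,133.00.
Degree of operating leverage = €10,182,233.00 / €6,138,133.00 = 1.6588.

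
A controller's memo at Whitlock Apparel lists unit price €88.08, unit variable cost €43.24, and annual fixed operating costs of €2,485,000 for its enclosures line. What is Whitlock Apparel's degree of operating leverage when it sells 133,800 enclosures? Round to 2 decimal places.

Total contribution margin = 133,800 × €44.84 = €5,999,592.00.
Operating income = contribution − fixed costs = €5,999,592.00 − €2,485,000 = €3,514,592.00.
DOL = contribution ÷ EBIT = €5,999,592.00 ÷ €3,514,592.00 = 1.7071.

1.71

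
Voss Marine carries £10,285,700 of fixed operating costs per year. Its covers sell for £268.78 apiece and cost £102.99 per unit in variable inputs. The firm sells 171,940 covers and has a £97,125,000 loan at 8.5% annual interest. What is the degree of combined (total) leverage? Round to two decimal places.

2.86

At 171,940 units, contribution = 171,940 × £165.79 = £28,505,932.60.
EBIT = £28,505,932.60 − £10,285,700 = £18,220,232.60. Interest = £8,255,625.00, so EBIT − I = £9,964,607.60.
Degree of total leverage = total CM / (EBIT − interest) = £28,505,932.60 / £9,964,607.60 = 2.8607.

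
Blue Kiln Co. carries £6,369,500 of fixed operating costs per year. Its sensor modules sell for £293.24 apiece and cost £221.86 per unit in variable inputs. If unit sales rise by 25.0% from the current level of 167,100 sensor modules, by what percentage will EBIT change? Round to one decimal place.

+53.6%

Contribution at this volume is 167,100 × £71.38 = £11,927,598.00.
EBIT = £11,927,598.00 − £6,369,500 = £5,558,098.00.
Degree of operating leverage = £11,927,598.00 / £5,558,098.00 = 2.1460.
So EBIT moves 2.1460 × (+25.0%) = +53.6%.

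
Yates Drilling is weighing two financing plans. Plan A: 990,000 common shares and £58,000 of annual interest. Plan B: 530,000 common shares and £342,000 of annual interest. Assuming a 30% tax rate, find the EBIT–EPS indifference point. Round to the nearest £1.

Set EPS_A = EPS_B: (EBIT − £58,000)(1 − 0.30) ÷ 990,000 = (EBIT − £342,000)(1 − 0.30) ÷ 530,000.
Cancelling (1 − t) and cross-multiplying: 530,000·(EBIT − 58,000) = 990,000·(EBIT − 342,000).
EBIT × (990,000 − 530,000) = 342,000 × 990,000 − 58,000 × 530,000 = 307,840,000,000, so EBIT = 307,840,000,000 ÷ 460,000 = 669,217.39.

£669,217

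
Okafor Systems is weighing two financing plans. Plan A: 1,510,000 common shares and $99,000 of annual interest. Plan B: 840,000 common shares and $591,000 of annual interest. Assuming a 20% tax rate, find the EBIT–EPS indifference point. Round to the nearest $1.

$1,207,836

At indifference, (EBIT − 99,000)(1 − t)/1,510,000 = (EBIT − 591,000)(1 − t)/840,000.
Cancelling (1 − t) and cross-multiplying: 840,000·(EBIT − 99,000) = 1,510,000·(EBIT − 591,000).
EBIT × (1,510,000 − 840,000) = 591,000 × 1,510,000 − 99,000 × 840,000 = 809,250,000,000, so EBIT = 809,250,000,000 ÷ 670,000 = 1,207,835.82.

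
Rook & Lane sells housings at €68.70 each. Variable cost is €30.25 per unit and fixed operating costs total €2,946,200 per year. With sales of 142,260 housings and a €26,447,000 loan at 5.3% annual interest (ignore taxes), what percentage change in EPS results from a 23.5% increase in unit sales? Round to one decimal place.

Contribution at this volume is 142,260 × €38.45 = €5,469,897.00.
Operating income = contribution − fixed costs = €5,469,897.00 − €2,946,200 = €2,523,697.00.
After interest of €1,401,691.00, pre-tax earnings = €1,122,006.00.
Degree of combined leverage = contribution ÷ (EBIT − I) = €5,469,897.00 ÷ €1,122,006.00 = 4.8751.
EPS therefore changes by 4.8751 × (+23.5%) = +114.6%.

+114.6%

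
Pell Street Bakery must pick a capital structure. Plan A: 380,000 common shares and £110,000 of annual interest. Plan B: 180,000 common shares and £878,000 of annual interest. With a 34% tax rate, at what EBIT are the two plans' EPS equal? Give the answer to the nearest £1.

£1,569,200

Set EPS_A = EPS_B: (EBIT − £110,000)(1 − 0.34) ÷ 380,000 = (EBIT − £878,000)(1 − 0.34) ÷ 180,000.
Cancelling (1 − t) and cross-multiplying: 180,000·(EBIT − 110,000) = 380,000·(EBIT − 878,000).
EBIT × (380,000 − 180,000) = 878,000 × 380,000 − 110,000 × 180,000 = 313,840,000,000, so EBIT = 313,840,000,000 ÷ 200,000 = 1,569,200.00.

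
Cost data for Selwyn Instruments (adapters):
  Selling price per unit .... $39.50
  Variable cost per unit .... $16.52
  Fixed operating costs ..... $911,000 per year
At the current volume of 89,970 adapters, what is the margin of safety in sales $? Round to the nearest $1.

Unit CM = price − variable cost = $39.50 − $16.52 = $22.98. Break-even units = $911,000 ÷ $22.98 = 39,643.17; break-even revenue = 39,643.17 × $39.50 = $1,565,905.13.
Actual sales revenue = 89,970 × $39.50 = $3,553,815.00.
Margin of safety = $3,553,815.00 − $1,565,905.13 = $1,987,910.

$1,987,910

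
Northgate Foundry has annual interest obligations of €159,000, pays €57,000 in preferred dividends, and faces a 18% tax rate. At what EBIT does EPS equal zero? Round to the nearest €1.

€228,512

Grossing the preferred dividend up to pre-tax terms: €57,000 / (1 − 0.18) = €69,512.20.
EPS = 0 when EBIT covers interest plus the pre-tax preferred burden: €159,000 + €69,512.20 = €228,512.20.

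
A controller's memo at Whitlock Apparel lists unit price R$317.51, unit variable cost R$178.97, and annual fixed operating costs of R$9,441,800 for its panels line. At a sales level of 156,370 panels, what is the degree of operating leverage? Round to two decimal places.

Contribution at this volume is 156,370 × R$138.54 = R$21,663,499.80.
EBIT = R$21,663,499.80 − R$9,441,800 = R$12,221,699.80.
Degree of operating leverage = R$21,663,499.80 / R$12,221,699.80 = 1.7725.

1.77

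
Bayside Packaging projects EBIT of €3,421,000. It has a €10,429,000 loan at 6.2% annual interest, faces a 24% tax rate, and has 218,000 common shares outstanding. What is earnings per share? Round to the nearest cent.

€9.67

Interest = €646,598.00, so EBT = €3,421,000 − €646,598.00 = €2,774,402.00.
After tax at 24%: net income = €2,774,402.00 × 0.76 = €2,108,545.52.
EPS = €2,108,545.52 ÷ 218,000 = €9.67.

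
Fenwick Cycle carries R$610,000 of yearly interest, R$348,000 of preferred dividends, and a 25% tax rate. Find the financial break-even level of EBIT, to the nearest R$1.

Grossing the preferred dividend up to pre-tax terms: R$348,000 / (1 − 0.25) = R$464,000.00.
EPS = 0 when EBIT covers interest plus the pre-tax preferred burden: R$610,000 + R$464,000.00 = R$1,074,000.00.

R$1,074,000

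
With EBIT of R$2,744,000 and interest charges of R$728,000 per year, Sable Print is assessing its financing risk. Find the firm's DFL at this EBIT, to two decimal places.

1.36

Annual interest charges come to R$728,000.00.
Degree of financial leverage = EBIT / (EBIT − interest) = R$2,744,000 / R$2,016,000.00 = 1.3611.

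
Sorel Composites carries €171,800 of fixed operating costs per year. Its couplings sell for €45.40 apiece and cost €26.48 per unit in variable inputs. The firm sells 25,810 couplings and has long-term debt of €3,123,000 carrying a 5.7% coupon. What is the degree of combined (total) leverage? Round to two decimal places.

3.53

Total contribution margin = 25,810 × €18.92 = €488,325.20.
Subtracting fixed costs: EBIT = €488,325.20 − €171,800 = €316,525.20. Interest = €178,011.00, so EBIT − I = €138,514.20.
Degree of total leverage = total CM / (EBIT − interest) = €488,325.20 / €138,514.20 = 3.5255.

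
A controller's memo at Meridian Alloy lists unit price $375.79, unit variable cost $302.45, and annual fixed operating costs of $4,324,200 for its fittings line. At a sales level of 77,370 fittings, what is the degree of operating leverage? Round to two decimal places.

4.20

At 77,370 units, contribution = 77,370 × $73.34 = $5,674,315.80.
Subtracting fixed costs: EBIT = $5,674,315.80 − $4,324,200 = $1,350,115.80.
So DOL = total CM / EBIT = $5,674,315.80 / $1,350,115.80 = 4.2028.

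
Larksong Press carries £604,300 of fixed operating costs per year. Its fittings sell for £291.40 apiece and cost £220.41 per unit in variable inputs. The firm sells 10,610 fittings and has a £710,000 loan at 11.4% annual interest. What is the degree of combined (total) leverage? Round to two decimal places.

11.08

At 10,610 units, contribution = 10,610 × £70.99 = £753,203.90.
EBIT = £753,203.90 − £604,300 = £148,903.90. Interest = £80,940.00, so EBIT − I = £67,963.90.
Degree of total leverage = total CM / (EBIT − interest) = £753,203.90 / £67,963.90 = 11.0824.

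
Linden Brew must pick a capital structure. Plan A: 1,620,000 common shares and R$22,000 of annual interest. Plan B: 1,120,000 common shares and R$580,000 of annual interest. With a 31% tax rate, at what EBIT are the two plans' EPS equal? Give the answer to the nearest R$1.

Set EPS_A = EPS_B: (EBIT − R$22,000)(1 − 0.31) ÷ 1,620,000 = (EBIT − R$580,000)(1 − 0.31) ÷ 1,120,000.
Cancelling (1 − t) and cross-multiplying: 1,120,000·(EBIT − 22,000) = 1,620,000·(EBIT − 580,000).
EBIT × (1,620,000 − 1,120,000) = 580,000 × 1,620,000 − 22,000 × 1,120,000 = 914,960,000,000, so EBIT = 914,960,000,000 ÷ 500,000 = 1,829,920.00.

R$1,829,920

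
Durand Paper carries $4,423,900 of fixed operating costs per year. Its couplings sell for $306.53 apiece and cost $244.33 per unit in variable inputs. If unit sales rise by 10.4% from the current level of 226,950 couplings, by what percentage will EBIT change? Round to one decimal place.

At 226,950 units, contribution = 226,950 × $62.20 = $14,116,290.00.
EBIT = $14,116,290.00 − $4,423,900 = $9,692,390.00.
Degree of operating leverage = $14,116,290.00 / $9,692,390.00 = 1.4564.
So EBIT moves 1.4564 × (+10.4%) = +15.1%.

+15.1%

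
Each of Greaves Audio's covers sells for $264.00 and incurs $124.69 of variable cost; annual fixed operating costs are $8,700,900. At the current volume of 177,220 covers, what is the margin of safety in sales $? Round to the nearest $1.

$30,297,403

Unit CM = price − variable cost = $264.00 − $124.69 = $139.31. Break-even units = $8,700,900 ÷ $139.31 = 62,457.11; break-even revenue = 62,457.11 × $264.00 = $16,488,677.05.
Current sales = 177,220 × $264.00 = $46,786,080.00.
Margin of safety = $46,786,080.00 − $16,488,677.05 = $30,297,403.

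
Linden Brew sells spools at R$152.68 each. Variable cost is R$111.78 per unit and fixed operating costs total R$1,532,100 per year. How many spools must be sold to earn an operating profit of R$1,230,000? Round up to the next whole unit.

Contribution margin per unit = R$152.68 − R$111.78 = R$40.90.
Need Q such that Q × R$40.90 − R$1,532,100 = R$1,230,000, i.e. Q = R$2,762,100 / R$40.90 = 67,533.01 → 67,534.

67,534 spools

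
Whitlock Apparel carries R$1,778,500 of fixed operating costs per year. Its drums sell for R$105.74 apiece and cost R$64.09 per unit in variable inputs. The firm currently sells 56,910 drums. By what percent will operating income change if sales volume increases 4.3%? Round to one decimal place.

Total contribution margin = 56,910 × R$41.65 = R$2,370,301.50.
Operating income = contribution − fixed costs = R$2,370,301.50 − R$1,778,500 = R$591,801.50.
So DOL = total CM / EBIT = R$2,370,301.50 / R$591,801.50 = 4.0052.
Operating income changes by 4.0052 × +4.3% = +17.2%.

+17.2%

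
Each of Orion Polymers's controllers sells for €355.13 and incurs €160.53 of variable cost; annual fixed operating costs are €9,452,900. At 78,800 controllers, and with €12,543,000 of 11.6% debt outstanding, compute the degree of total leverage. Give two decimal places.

3.46

At 78,800 units, contribution = 78,800 × €194.60 = €15,334,480.00.
Operating income = contribution − fixed costs = €15,334,480.00 − €9,452,900 = €5,881,580.00. Interest = €1,454,988.00.
DOL = €15,334,480.00 ÷ €5,881,580.00 = 2.6072; DFL = €5,881,580.00 ÷ €4,426,592.00 = 1.3287.
Combined leverage = 2.6072 × 1.3287 = 3.4642.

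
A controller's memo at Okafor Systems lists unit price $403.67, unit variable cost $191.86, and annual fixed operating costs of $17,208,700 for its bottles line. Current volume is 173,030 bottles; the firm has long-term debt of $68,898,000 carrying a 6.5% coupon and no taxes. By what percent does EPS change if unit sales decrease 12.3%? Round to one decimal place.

At 173,030 units, contribution = 173,030 × $211.81 = $36,649,484.30.
Subtracting fixed costs: EBIT = $36,649,484.30 − $17,208,700 = $19,440,784.30.
After interest of $4,478,370.00, pre-tax earnings = $14,962,414.30.
Degree of combined leverage = contribution ÷ (EBIT − I) = $36,649,484.30 ÷ $14,962,414.30 = 2.4494.
EPS therefore changes by 2.4494 × (-12.3%) = -30.1%.

-30.1%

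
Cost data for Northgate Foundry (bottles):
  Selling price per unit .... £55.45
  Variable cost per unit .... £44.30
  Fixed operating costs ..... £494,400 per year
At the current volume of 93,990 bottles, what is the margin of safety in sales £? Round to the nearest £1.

Each unit contributes £55.45 − £44.30 = £11.15. Break-even units = £494,400 ÷ £11.15 = 44,340.81; break-even revenue = 44,340.81 × £55.45 = £2,458,697.76.
Actual sales revenue = 93,990 × £55.45 = £5,211,745.50.
Margin of safety = £5,211,745.50 − £2,458,697.76 = £2,753,048.

£2,753,048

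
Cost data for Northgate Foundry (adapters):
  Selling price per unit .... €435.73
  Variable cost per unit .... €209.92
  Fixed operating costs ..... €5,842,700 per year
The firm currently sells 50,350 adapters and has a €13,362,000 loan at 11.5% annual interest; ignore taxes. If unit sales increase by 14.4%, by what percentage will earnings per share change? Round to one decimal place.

At 50,350 units, contribution = 50,350 × €225.81 = €11,369,533.50.
EBIT = €11,369,533.50 − €5,842,700 = €5,526,833.50.
After interest of €1,536,630.00, pre-tax earnings = €3,990,203.50.
Degree of combined leverage = contribution ÷ (EBIT − I) = €11,369,533.50 ÷ €3,990,203.50 = 2.8494.
EPS therefore changes by 2.8494 × (+14.4%) = +41.0%.

+41.0%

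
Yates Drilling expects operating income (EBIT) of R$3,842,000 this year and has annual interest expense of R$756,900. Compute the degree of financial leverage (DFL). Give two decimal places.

Annual interest charges come to R$756,900.00.
Degree of financial leverage = EBIT / (EBIT − interest) = R$3,842,000 / R$3,085,100.00 = 1.2453.

1.25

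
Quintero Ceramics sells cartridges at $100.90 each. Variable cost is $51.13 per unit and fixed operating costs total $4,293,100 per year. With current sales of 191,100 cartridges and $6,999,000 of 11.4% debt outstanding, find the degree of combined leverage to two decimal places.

Contribution at this volume is 191,100 × $49.77 = $9,511,047.00.
EBIT = $9,511,047.00 − $4,293,100 = $5,217,947.00. Interest = $797,886.00, so EBIT − I = $4,420,061.00.
DCL = contribution ÷ (EBIT − I) = $9,511,047.00 ÷ $4,420,061.00 = 2.1518.

2.15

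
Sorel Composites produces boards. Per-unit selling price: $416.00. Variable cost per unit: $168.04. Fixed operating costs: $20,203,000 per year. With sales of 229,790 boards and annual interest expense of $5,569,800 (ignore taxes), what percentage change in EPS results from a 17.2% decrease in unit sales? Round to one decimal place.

-31.4%

Total contribution margin = 229,790 × $247.96 = $56,978,728.40.
EBIT = $56,978,728.40 − $20,203,000 = $36,775,728.40.
After interest of $5,569,800.00, pre-tax earnings = $31,205,928.40.
Degree of combined leverage = contribution ÷ (EBIT − I) = $56,978,728.40 ÷ $31,205,928.40 = 1.8259.
EPS therefore changes by 1.8259 × (-17.2%) = -31.4%.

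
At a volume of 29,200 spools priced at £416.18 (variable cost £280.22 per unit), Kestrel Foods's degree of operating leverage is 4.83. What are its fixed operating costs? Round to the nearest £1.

Total contribution margin = 29,200 × £135.96 = £3,970,032.00.
DOL = contribution / EBIT, so EBIT = £3,970,032.00 / 4.83 = £821,952.80.
And FC = contribution − EBIT = £3,970,032.00 − £821,952.80 = £3,148,079.

£3,148,079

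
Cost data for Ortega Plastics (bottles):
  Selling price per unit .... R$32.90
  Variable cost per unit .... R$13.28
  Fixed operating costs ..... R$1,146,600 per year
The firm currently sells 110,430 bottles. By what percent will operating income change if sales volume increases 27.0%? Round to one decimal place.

+57.4%

Contribution at this volume is 110,430 × R$19.62 = R$2,166,636.60.
Subtracting fixed costs: EBIT = R$2,166,636.60 − R$1,146,600 = R$1,020,036.60.
DOL = contribution ÷ EBIT = R$2,166,636.60 ÷ R$1,020,036.60 = 2.1241.
%ΔEBIT = DOL × %ΔSales = 2.1241 × +27.0% = +57.4%.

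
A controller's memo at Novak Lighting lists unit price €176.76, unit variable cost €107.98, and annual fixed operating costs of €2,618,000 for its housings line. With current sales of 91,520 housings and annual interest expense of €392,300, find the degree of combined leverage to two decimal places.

1.92

At 91,520 units, contribution = 91,520 × €68.78 = €6,294,745.60.
Operating income = contribution − fixed costs = €6,294,745.60 − €2,618,000 = €3,676,745.60. Interest = €392,300.00, so EBIT − I = €3,284,445.60.
Degree of total leverage = total CM / (EBIT − interest) = €6,294,745.60 / €3,284,445.60 = 1.9165.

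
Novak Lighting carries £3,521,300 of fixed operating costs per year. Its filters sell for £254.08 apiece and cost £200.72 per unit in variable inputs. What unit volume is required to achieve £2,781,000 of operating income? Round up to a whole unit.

Unit CM = price − variable cost = £254.08 − £200.72 = £53.36.
Required volume = (fixed costs + target profit) ÷ CM = (£3,521,300 + £2,781,000) ÷ £53.36 = 118,109.07, so 118,110 filters.

118,110 filters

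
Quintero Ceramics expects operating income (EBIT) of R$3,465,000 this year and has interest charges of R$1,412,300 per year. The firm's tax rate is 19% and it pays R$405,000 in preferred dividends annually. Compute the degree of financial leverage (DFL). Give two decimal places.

Annual interest charges come to R$1,412,300.00.
Preferred dividends grossed up pre-tax: R$405,000 / (1 − 0.19) = R$500,000.00.
DFL = EBIT ÷ [EBIT − I − D_p/(1−t)] = R$3,465,000 ÷ [R$3,465,000 − R$1,412,300.00 − R$500,000.00] = R$3,465,000 ÷ R$1,552,700.00 = 2.2316.

2.23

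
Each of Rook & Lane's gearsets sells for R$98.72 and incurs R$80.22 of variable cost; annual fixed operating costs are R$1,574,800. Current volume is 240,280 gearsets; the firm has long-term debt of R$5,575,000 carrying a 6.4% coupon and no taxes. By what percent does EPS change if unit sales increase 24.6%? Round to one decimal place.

+43.5%

At 240,280 units, contribution = 240,280 × R$18.50 = R$4,445,180.00.
EBIT = R$4,445,180.00 − R$1,574,800 = R$2,870,380.00.
Interest = R$356,800.00, so EBIT − I = R$2,513,580.00.
Degree of combined leverage = contribution ÷ (EBIT − I) = R$4,445,180.00 ÷ R$2,513,580.00 = 1.7685.
EPS therefore changes by 1.7685 × (+24.6%) = +43.5%.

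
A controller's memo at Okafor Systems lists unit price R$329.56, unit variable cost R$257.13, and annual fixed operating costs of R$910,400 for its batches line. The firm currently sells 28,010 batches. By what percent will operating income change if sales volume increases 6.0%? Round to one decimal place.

Contribution at this volume is 28,010 × R$72.43 = R$2,028,764.30.
Operating income = contribution − fixed costs = R$2,028,764.30 − R$910,400 = R$1,118,364.30.
Degree of operating leverage = R$2,028,764.30 / R$1,118,364.30 = 1.8140.
So EBIT moves 1.8140 × (+6.0%) = +10.9%.

+10.9%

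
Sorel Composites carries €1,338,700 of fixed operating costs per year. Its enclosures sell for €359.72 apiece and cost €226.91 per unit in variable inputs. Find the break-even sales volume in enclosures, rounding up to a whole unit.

Contribution margin per unit = €359.72 − €226.91 = €132.81.
Break-even Q = €1,338,700 / €132.81 = 10,079.81 → 10,080 enclosures.

10,080 enclosures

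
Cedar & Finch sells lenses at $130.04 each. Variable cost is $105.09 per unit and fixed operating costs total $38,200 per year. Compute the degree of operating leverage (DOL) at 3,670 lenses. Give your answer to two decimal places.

1.72

At 3,670 units, contribution = 3,670 × $24.95 = $91,566.50.
EBIT = $91,566.50 − $38,200 = $53,366.50.
Degree of operating leverage = $91,566.50 / $53,366.50 = 1.7158.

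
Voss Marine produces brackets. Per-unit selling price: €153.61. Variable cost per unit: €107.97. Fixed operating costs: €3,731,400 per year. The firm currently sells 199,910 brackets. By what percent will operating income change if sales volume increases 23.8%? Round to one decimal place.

+40.3%

Total contribution margin = 199,910 × €45.64 = €9,123,892.40.
Subtracting fixed costs: EBIT = €9,123,892.40 − €3,731,400 = €5,392,492.40.
So DOL = total CM / EBIT = €9,123,892.40 / €5,392,492.40 = 1.6920.
So EBIT moves 1.6920 × (+23.8%) = +40.3%.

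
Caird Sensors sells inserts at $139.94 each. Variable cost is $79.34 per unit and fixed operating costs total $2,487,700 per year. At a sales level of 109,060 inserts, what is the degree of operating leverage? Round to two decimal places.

1.60

Contribution at this volume is 109,060 × $60.60 = $6,609,036.00.
Subtracting fixed costs: EBIT = $6,609,036.00 − $2,487,700 = $4,121,336.00.
DOL = contribution ÷ EBIT = $6,609,036.00 ÷ $4,121,336.00 = 1.6036.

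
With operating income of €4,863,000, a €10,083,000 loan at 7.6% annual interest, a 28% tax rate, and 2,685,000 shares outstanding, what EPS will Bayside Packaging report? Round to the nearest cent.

€1.10

Interest = €766,308.00, so EBT = €4,863,000 − €766,308.00 = €4,096,692.00.
Net income = €4,096,692.00 × (1 − 0.28) = €2,949,618.24.
Per share: €2,949,618.24 / 2,685,000 shares = €1.10.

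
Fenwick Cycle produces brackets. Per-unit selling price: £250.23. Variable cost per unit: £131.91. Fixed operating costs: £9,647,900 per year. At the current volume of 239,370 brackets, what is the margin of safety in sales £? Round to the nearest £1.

£39,493,616

Each unit contributes £250.23 − £131.91 = £118.32. Break-even units = £9,647,900 ÷ £118.32 = 81,540.74; break-even revenue = 81,540.74 × £250.23 = £20,403,938.62.
Current sales = 239,370 × £250.23 = £59,897,555.10.
Margin of safety = £59,897,555.10 − £20,403,938.62 = £39,493,616.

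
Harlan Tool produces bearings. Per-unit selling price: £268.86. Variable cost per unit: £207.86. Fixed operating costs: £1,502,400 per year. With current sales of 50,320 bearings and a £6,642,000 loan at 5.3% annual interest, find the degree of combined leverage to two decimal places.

2.53

At 50,320 units, contribution = 50,320 × £61.00 = £3,069,520.00.
Subtracting fixed costs: EBIT = £3,069,520.00 − £1,502,400 = £1,567,120.00. Interest = £352,026.00.
DOL = £3,069,520.00 ÷ £1,567,120.00 = 1.9587; DFL = £1,567,120.00 ÷ £1,215,094.00 = 1.2897.
DCL = DOL × DFL = 1.9587 × 1.2897 = 2.5261.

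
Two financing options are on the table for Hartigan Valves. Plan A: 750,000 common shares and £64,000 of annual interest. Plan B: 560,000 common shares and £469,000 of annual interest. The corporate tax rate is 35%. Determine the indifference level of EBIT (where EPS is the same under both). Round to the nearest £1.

£1,662,684

At indifference, (EBIT − 64,000)(1 − t)/750,000 = (EBIT − 469,000)(1 − t)/560,000.
The (1 − t) factor cancels: (EBIT − 64,000) × 560,000 = (EBIT − 469,000) × 750,000.
EBIT × (750,000 − 560,000) = 469,000 × 750,000 − 64,000 × 560,000 = 315,910,000,000, so EBIT = 315,910,000,000 ÷ 190,000 = 1,662,684.21.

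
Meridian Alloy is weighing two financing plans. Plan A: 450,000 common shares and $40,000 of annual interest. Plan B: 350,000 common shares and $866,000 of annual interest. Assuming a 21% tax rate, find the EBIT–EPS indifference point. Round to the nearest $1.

$3,757,000

Set EPS_A = EPS_B: (EBIT − $40,000)(1 − 0.21) ÷ 450,000 = (EBIT − $866,000)(1 − 0.21) ÷ 350,000.
The (1 − t) factor cancels: (EBIT − 40,000) × 350,000 = (EBIT − 866,000) × 450,000.
EBIT × (450,000 − 350,000) = 866,000 × 450,000 − 40,000 × 350,000 = 375,700,000,000, so EBIT = 375,700,000,000 ÷ 100,000 = 3,757,000.00.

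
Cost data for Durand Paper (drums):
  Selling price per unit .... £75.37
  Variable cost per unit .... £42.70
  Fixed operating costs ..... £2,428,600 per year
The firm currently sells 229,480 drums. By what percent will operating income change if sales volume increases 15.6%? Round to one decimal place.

Contribution at this volume is 229,480 × £32.67 = £7,497,111.60.
Operating income = contribution − fixed costs = £7,497,111.60 − £2,428,600 = £5,068,511.60.
So DOL = total CM / EBIT = £7,497,111.60 / £5,068,511.60 = 1.4792.
%ΔEBIT = DOL × %ΔSales = 1.4792 × +15.6% = +23.1%.

+23.1%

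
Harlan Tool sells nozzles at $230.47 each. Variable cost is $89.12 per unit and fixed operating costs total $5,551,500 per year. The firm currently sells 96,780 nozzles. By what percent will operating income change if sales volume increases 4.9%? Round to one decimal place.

+8.2%

At 96,780 units, contribution = 96,780 × $141.35 = $13,679,853.00.
Subtracting fixed costs: EBIT = $13,679,853.00 − $5,551,500 = $8,128,353.00.
So DOL = total CM / EBIT = $13,679,853.00 / $8,128,353.00 = 1.6830.
So EBIT moves 1.6830 × (+4.9%) = +8.2%.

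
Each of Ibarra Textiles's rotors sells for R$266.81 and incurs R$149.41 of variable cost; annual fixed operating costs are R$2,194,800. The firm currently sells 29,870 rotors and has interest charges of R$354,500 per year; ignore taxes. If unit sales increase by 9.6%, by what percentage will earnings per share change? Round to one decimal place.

Contribution at this volume is 29,870 × R$117.40 = R$3,506,738.00.
EBIT = R$3,506,738.00 − R$2,194,800 = R$1,311,938.00.
Interest = R$354,500.00, so EBIT − I = R$957,438.00.
DCL = total CM / (EBIT − I) = R$3,506,738.00 / R$957,438.00 = 3.6626.
EPS therefore changes by 3.6626 × (+9.6%) = +35.2%.

+35.2%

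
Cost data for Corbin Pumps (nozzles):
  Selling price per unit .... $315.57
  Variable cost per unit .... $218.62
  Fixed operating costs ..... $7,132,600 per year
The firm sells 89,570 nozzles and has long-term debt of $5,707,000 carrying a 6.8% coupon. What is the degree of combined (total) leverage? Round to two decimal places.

7.47

At 89,570 units, contribution = 89,570 × $96.95 = $8,683,811.50.
Subtracting fixed costs: EBIT = $8,683,811.50 − $7,132,600 = $1,551,211.50. Interest = $388,076.00, so EBIT − I = $1,163,135.50.
DCL = contribution ÷ (EBIT − I) = $8,683,811.50 ÷ $1,163,135.50 = 7.4659.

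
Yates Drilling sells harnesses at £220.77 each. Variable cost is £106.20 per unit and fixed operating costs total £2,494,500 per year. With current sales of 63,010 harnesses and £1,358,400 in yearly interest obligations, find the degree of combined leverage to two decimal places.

2.14

Contribution at this volume is 63,010 × £114.57 = £7,219,055.70.
Operating income = contribution − fixed costs = £7,219,055.70 − £2,494,500 = £4,724,555.70. Interest = £1,358,400.00.
DOL = £7,219,055.70 ÷ £4,724,555.70 = 1.5280; DFL = £4,724,555.70 ÷ £3,366,155.70 = 1.4035.
DCL = DOL × DFL = 1.5280 × 1.4035 = 2.1445.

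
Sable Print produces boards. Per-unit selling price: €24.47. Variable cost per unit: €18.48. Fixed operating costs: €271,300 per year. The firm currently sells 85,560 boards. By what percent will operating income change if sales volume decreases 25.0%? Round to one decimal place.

-53.1%

At 85,560 units, contribution = 85,560 × €5.99 = €512,504.40.
EBIT = €512,504.40 − €271,300 = €241,204.40.
DOL = contribution ÷ EBIT = €512,504.40 ÷ €241,204.40 = 2.1248.
%ΔEBIT = DOL × %ΔSales = 2.1248 × -25.0% = -53.1%.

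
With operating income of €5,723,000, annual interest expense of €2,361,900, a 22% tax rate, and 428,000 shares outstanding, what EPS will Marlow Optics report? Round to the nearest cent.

€6.13

Interest = €2,361,900.00, so EBT = €5,723,000 − €2,361,900.00 = €3,361,100.00.
After tax at 22%: net income = €3,361,100.00 × 0.78 = €2,621,658.00.
EPS = €2,621,658.00 ÷ 428,000 = €6.13.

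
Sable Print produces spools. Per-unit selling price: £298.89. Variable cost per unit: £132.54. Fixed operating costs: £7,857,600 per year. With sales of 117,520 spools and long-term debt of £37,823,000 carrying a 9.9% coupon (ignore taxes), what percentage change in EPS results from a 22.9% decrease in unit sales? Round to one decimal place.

-56.3%

At 117,520 units, contribution = 117,520 × £166.35 = £19,549,452.00.
Operating income = contribution − fixed costs = £19,549,452.00 − £7,857,600 = £11,691,852.00.
After interest of £3,744,477.00, pre-tax earnings = £7,947,375.00.
Degree of combined leverage = contribution ÷ (EBIT − I) = £19,549,452.00 ÷ £7,947,375.00 = 2.4599.
%ΔEPS = DCL × %ΔSales = 2.4599 × -22.9% = -56.3%.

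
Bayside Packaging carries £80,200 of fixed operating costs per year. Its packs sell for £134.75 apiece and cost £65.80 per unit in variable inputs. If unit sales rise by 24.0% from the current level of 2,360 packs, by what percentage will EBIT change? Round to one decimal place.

+47.3%

At 2,360 units, contribution = 2,360 × £68.95 = £162,722.00.
EBIT = £162,722.00 − £80,200 = £82,522.00.
DOL = contribution ÷ EBIT = £162,722.00 ÷ £82,522.00 = 1.9719.
Operating income changes by 1.9719 × +24.0% = +47.3%.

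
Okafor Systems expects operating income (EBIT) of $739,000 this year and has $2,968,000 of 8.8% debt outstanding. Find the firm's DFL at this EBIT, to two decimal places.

1.55

Interest = $261,184.00.
Degree of financial leverage = EBIT / (EBIT − interest) = $739,000 / $477,816.00 = 1.5466.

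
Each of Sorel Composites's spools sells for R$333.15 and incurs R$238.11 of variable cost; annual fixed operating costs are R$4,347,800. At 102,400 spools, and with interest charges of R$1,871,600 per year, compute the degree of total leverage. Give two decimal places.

2.77

At 102,400 units, contribution = 102,400 × R$95.04 = R$9,732,096.00.
Operating income = contribution − fixed costs = R$9,732,096.00 − R$4,347,800 = R$5,384,296.00. Interest = R$1,871,600.00.
DOL = R$9,732,096.00 ÷ R$5,384,296.00 = 1.8075; DFL = R$5,384,296.00 ÷ R$3,512,696.00 = 1.5328.
DCL = DOL × DFL = 1.8075 × 1.5328 = 2.7705.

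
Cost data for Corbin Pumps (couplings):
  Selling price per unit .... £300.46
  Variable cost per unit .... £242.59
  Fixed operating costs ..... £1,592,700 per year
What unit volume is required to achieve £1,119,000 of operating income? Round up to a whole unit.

46,859 couplings

Each unit contributes £300.46 − £242.59 = £57.87.
Units = (FC + target) / CM = (£1,592,700 + £1,119,000) / £57.87 = 46,858.48, so 46,859 couplings.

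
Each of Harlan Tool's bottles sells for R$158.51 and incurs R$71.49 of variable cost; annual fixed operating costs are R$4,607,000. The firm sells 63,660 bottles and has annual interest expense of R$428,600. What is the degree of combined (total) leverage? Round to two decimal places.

10.99

Contribution at this volume is 63,660 × R$87.02 = R$5,539,693.20.
Operating income = contribution − fixed costs = R$5,539,693.20 − R$4,607,000 = R$932,693.20. Interest = R$428,600.00, so EBIT − I = R$504,093.20.
DCL = contribution ÷ (EBIT − I) = R$5,539,693.20 ÷ R$504,093.20 = 10.9894.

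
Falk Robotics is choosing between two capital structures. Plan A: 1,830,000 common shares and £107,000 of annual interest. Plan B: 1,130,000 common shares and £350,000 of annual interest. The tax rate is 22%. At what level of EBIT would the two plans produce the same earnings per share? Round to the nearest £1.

£742,271

Set EPS_A = EPS_B: (EBIT − £107,000)(1 − 0.22) ÷ 1,830,000 = (EBIT − £350,000)(1 − 0.22) ÷ 1,130,000.
Cancelling (1 − t) and cross-multiplying: 1,130,000·(EBIT − 107,000) = 1,830,000·(EBIT − 350,000).
Solving, EBIT = (350,000·1,830,000 − 107,000·1,130,000) / (1,830,000 − 1,130,000) = 519,590,000,000 / 700,000 = 742,271.43.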